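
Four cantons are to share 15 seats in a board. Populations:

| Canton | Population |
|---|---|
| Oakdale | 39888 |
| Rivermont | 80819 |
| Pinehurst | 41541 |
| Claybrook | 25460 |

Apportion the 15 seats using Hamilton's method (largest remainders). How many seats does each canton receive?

Standard divisor: 187708 ÷ 15 ≈ 12513.867.
Standard quotas: Oakdale 3.1875, Rivermont 6.4584, Pinehurst 3.3196, Claybrook 2.0345.
Lower quotas: Oakdale 3, Rivermont 6, Pinehurst 3, Claybrook 2 (sum 14, leaving 1 seat).
Remainders in descending order: Rivermont 0.4584, Pinehurst 0.3196, Oakdale 0.1875, Claybrook 0.0345.
The surplus seat goes to Rivermont.

Oakdale 3; Rivermont 7; Pinehurst 3; Claybrook 2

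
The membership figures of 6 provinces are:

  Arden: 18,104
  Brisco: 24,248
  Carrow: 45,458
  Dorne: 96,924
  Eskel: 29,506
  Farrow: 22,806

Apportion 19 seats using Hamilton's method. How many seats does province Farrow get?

2

The standard divisor is 237046/19 ≈ 12476.105.
Standard quotas: Arden 1.4511, Brisco 1.9436, Carrow 3.6436, Dorne 7.7688, Eskel 2.3650, Farrow 1.8280.
Lower quotas: Arden 1, Brisco 1, Carrow 3, Dorne 7, Eskel 2, Farrow 1 (sum 15, leaving 4 seats).
Remainders in descending order: Brisco 0.9436, Farrow 0.8280, Dorne 0.7688, Carrow 0.6436, Arden 0.4511, Eskel 0.3650.
The surplus seats go to Brisco, Farrow, Dorne, Carrow.
Farrow receives 2.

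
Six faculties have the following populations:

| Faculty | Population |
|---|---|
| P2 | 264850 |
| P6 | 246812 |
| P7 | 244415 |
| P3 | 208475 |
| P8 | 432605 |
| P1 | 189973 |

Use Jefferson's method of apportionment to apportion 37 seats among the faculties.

Standard divisor 1587130/37 ≈ 42895.405; standard quotas: P2 6.174, P6 5.754, P7 5.698, P3 4.860, P8 10.085, P1 4.429.
Rounding down gives 6, 5, 5, 4, 10, 4 = 34 seats, so the divisor must be adjusted.
With modified divisor 40000: modified quotas P2 6.621, P6 6.170, P7 6.110, P3 5.212, P8 10.815, P1 4.749.
Rounding down: P2 6, P6 6, P7 6, P3 5, P8 10, P1 4 (total 37).

P2: 6, P6: 6, P7: 6, P3: 5, P8: 10, P1: 4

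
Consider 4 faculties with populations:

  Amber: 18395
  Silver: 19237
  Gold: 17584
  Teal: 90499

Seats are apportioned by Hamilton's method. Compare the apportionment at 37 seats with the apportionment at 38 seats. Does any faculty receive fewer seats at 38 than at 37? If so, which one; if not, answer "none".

At 37 seats: Amber 5, Silver 5, Gold 4, Teal 23.
At 38 seats: Amber 5, Silver 5, Gold 4, Teal 24.
No faculty's allocation decreased.

none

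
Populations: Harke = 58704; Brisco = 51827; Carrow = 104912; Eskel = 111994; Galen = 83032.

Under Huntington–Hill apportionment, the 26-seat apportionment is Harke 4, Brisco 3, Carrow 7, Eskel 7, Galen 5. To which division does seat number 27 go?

Priority for the next seat is population ÷ (√(s·(s+1))).
Priorities: Harke 13126.613, Brisco 14961.166, Carrow 14019.456, Eskel 14965.828, Galen 15159.500.
Highest priority: Galen.

Galen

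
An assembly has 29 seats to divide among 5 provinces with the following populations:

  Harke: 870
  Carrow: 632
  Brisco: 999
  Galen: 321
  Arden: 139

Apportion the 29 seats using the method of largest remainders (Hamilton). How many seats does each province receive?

Harke=9, Carrow=6, Brisco=10, Galen=3, Arden=1

Standard divisor: 2961 ÷ 29 ≈ 102.103.
Standard quotas: Harke 8.521, Carrow 6.190, Brisco 9.784, Galen 3.144, Arden 1.361.
Lower quotas: Harke 8, Carrow 6, Brisco 9, Galen 3, Arden 1 (sum 27, leaving 2 seats).
Remainders in descending order: Brisco 0.784, Harke 0.521, Arden 0.361, Carrow 0.190, Galen 0.144.
The surplus seats go to Brisco, Harke.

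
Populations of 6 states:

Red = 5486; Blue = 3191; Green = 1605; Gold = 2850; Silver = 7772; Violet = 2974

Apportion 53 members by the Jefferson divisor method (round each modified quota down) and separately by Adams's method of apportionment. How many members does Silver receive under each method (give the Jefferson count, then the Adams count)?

Jefferson: Red 12, Blue 7, Green 3, Gold 6, Silver 18, Violet 7.
Adams: Red 12, Blue 7, Green 4, Gold 6, Silver 17, Violet 7.
Silver gets 18 under Jefferson and 17 under Adams.

18 and 17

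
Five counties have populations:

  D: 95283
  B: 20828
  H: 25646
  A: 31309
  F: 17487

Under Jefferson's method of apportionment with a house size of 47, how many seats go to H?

6

Standard divisor 190553/47 ≈ 4054.319; standard quotas: D 23.502, B 5.137, H 6.326, A 7.722, F 4.313.
Rounding down gives 23, 5, 6, 7, 4 = 45 seats, so the divisor must be adjusted.
With modified divisor 3900: modified quotas D 24.432, B 5.341, H 6.576, A 8.028, F 4.484.
Rounding down: D 24, B 5, H 6, A 8, F 4 (total 47).
H receives 6.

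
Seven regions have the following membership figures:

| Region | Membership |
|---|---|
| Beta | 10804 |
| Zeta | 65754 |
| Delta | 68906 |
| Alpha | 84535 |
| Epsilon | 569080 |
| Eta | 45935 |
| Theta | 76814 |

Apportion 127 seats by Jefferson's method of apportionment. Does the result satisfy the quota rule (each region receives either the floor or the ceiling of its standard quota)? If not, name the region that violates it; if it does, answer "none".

Standard quotas: Beta 1.488, Zeta 9.059, Delta 9.493, Alpha 11.646, Epsilon 78.402, Eta 6.328, Theta 10.583.
Jefferson allocation: Beta 1, Zeta 9, Delta 9, Alpha 12, Epsilon 80, Eta 6, Theta 10.
Epsilon has quota 78.402 (lower 78, upper 79) but receives 80 — outside the quota interval.

Epsilon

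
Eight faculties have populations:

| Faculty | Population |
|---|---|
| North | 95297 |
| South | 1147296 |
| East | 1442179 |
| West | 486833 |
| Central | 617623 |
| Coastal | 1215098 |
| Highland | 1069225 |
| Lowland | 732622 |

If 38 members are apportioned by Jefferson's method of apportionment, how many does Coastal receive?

Standard divisor 6806173/38 ≈ 179109.816; standard quotas: North 0.532, South 6.406, East 8.052, West 2.718, Central 3.448, Coastal 6.784, Highland 5.970, Lowland 4.090.
Rounding down gives 0, 6, 8, 2, 3, 6, 5, 4 = 34 seats, so the divisor must be adjusted.
With modified divisor 160853: modified quotas North 0.592, South 7.133, East 8.966, West 3.027, Central 3.840, Coastal 7.554, Highland 6.647, Lowland 4.555.
Rounding down: North 0, South 7, East 8, West 3, Central 3, Coastal 7, Highland 6, Lowland 4 (total 38).
Coastal receives 7.

7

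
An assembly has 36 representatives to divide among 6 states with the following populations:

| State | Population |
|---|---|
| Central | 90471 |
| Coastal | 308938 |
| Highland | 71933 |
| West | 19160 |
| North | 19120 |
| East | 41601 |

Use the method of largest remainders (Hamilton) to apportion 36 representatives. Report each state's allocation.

Central=6; Coastal=20; Highland=5; West=1; North=1; East=3

Standard divisor: 551223 ÷ 36 ≈ 15311.75.
Standard quotas: Central 5.9086, Coastal 20.1765, Highland 4.6979, West 1.2513, North 1.2487, East 2.7169.
Lower quotas: Central 5, Coastal 20, Highland 4, West 1, North 1, East 2 (sum 33, leaving 3 seats).
Remainders in descending order: Central 0.9086, East 0.7169, Highland 0.6979, West 0.2513, North 0.2487, Coastal 0.1765.
The surplus seats go to Central, East, Highland.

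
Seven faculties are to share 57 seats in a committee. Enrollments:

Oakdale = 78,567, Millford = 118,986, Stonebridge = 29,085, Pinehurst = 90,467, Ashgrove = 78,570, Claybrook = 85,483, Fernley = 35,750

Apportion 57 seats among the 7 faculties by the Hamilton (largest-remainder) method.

Oakdale 9; Millford 13; Stonebridge 3; Pinehurst 10; Ashgrove 9; Claybrook 9; Fernley 4

Total 516908; standard divisor 516908/57 ≈ 9068.561.
Standard quotas: Oakdale 8.6637, Millford 13.1207, Stonebridge 3.2072, Pinehurst 9.9759, Ashgrove 8.6640, Claybrook 9.4263, Fernley 3.9422.
Lower quotas: Oakdale 8, Millford 13, Stonebridge 3, Pinehurst 9, Ashgrove 8, Claybrook 9, Fernley 3 (sum 53, leaving 4 seats).
Remainders in descending order: Pinehurst 0.9759, Fernley 0.9422, Ashgrove 0.6640, Oakdale 0.6637, Claybrook 0.4263, Stonebridge 0.2072, Millford 0.1207.
Largest remainders: Pinehurst, Fernley, Ashgrove, Oakdale receive the extra seats.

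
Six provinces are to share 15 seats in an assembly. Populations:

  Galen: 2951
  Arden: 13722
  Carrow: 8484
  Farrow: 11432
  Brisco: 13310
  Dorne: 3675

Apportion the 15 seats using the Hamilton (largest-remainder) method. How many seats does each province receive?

The standard divisor is 53574/15 ≈ 3571.6.
Standard quotas: Galen 0.8262, Arden 3.8420, Carrow 2.3754, Farrow 3.2008, Brisco 3.7266, Dorne 1.0290.
Lower quotas: Galen 0, Arden 3, Carrow 2, Farrow 3, Brisco 3, Dorne 1 (sum 12, leaving 3 seats).
Remainders in descending order: Arden 0.8420, Galen 0.8262, Brisco 0.7266, Carrow 0.3754, Farrow 0.2008, Dorne 0.0290.
Largest remainders: Arden, Galen, Brisco receive the extra seats.

Galen 1; Arden 4; Carrow 2; Farrow 3; Brisco 4; Dorne 1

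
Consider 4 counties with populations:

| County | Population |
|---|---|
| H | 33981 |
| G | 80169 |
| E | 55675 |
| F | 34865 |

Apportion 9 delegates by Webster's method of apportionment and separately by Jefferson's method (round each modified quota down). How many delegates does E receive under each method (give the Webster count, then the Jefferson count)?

2 and 3

Webster: H 1, G 4, E 2, F 2.
Jefferson: H 1, G 4, E 3, F 1.
E gets 2 under Webster and 3 under Jefferson.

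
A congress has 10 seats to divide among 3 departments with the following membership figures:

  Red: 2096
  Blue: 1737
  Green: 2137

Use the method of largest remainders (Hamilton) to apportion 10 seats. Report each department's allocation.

Standard divisor: 5970 ÷ 10 = 597.
Standard quotas: Red 3.511, Blue 2.910, Green 3.580.
Lower quotas: Red 3, Blue 2, Green 3 (sum 8, leaving 2 seats).
Remainders in descending order: Blue 0.910, Green 0.580, Red 0.511.
Largest remainders: Blue, Green receive the extra seats.

Red 3, Blue 3, Green 4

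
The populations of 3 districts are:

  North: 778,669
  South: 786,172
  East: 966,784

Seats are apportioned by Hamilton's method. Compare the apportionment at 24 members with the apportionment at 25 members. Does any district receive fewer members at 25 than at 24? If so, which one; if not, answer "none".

none

At 24 seats: North 7, South 8, East 9.
At 25 seats: North 8, South 8, East 9.
No district's allocation decreased.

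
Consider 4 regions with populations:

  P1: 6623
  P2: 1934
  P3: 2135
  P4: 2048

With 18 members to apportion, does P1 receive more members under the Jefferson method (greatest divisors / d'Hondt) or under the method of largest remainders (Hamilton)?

Jefferson

Jefferson: P1 10, P2 2, P3 3, P4 3.
Hamilton: P1 9, P2 3, P3 3, P4 3.
P1 gets 10 under Jefferson and 9 under Hamilton.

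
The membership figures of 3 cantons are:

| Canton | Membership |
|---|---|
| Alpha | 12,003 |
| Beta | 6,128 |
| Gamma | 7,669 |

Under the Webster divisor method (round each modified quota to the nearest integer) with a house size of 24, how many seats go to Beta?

Standard divisor 25800/24 ≈ 1075; standard quotas: Alpha 11.166, Beta 5.700, Gamma 7.134.
Rounding to the nearest integer gives Alpha 11, Beta 6, Gamma 7 — total 24, matching the house size, so no adjustment is needed.
Beta receives 6.

6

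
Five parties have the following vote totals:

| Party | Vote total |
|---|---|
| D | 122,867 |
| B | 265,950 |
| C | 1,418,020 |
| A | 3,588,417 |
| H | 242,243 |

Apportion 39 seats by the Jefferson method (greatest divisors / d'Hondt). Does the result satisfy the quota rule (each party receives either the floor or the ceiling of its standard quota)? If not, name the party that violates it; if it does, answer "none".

A

Standard quotas: D 0.850, B 1.840, C 9.810, A 24.825, H 1.676.
Jefferson allocation: D 0, B 2, C 10, A 26, H 1.
A has quota 24.825 (lower 24, upper 25) but receives 26 — outside the quota interval.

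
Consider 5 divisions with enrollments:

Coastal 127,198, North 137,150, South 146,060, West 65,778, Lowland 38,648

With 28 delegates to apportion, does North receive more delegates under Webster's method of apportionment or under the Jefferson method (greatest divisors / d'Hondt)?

Jefferson

Webster: Coastal 7, North 7, South 8, West 4, Lowland 2.
Jefferson: Coastal 7, North 8, South 8, West 3, Lowland 2.
North gets 7 under Webster and 8 under Jefferson.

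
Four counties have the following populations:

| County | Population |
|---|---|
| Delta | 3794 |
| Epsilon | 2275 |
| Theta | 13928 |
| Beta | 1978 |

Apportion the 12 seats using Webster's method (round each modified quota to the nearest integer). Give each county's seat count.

Delta=2, Epsilon=1, Theta=8, Beta=1

Standard divisor 21975/12 ≈ 1831.25; standard quotas: Delta 2.072, Epsilon 1.242, Theta 7.606, Beta 1.080.
Rounding to the nearest integer gives Delta 2, Epsilon 1, Theta 8, Beta 1 — total 12, matching the house size, so no adjustment is needed.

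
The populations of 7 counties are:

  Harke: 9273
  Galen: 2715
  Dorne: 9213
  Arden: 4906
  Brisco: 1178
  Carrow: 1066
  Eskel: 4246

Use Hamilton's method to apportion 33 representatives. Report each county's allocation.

Harke 10; Galen 3; Dorne 9; Arden 5; Brisco 1; Carrow 1; Eskel 4

The standard divisor is 32597/33 ≈ 987.788.
Standard quotas: Harke 9.3876, Galen 2.7486, Dorne 9.3269, Arden 4.9667, Brisco 1.1926, Carrow 1.0792, Eskel 4.2985.
Lower quotas: Harke 9, Galen 2, Dorne 9, Arden 4, Brisco 1, Carrow 1, Eskel 4 (sum 30, leaving 3 seats).
Remainders in descending order: Arden 0.9667, Galen 0.7486, Harke 0.3876, Dorne 0.3269, Eskel 0.2985, Brisco 0.1926, Carrow 0.0792.
Largest remainders: Arden, Galen, Harke receive the extra seats.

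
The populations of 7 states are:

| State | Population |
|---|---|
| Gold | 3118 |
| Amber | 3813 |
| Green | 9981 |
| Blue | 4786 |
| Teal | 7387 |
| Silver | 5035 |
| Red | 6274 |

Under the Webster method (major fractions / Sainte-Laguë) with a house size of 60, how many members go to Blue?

Standard divisor 40394/60 ≈ 673.233; standard quotas: Gold 4.631, Amber 5.664, Green 14.825, Blue 7.109, Teal 10.972, Silver 7.479, Red 9.319.
Rounding to the nearest integer gives Gold 5, Amber 6, Green 15, Blue 7, Teal 11, Silver 7, Red 9 — total 60, matching the house size, so no adjustment is needed.
Blue receives 7.

7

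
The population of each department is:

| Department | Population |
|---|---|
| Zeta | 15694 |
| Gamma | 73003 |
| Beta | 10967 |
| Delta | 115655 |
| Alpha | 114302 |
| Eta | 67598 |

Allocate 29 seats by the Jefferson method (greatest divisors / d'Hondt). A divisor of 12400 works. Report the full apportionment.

Zeta 1, Gamma 5, Beta 0, Delta 9, Alpha 9, Eta 5

With modified divisor 12400: modified quotas Zeta 1.266, Gamma 5.887, Beta 0.884, Delta 9.327, Alpha 9.218, Eta 5.451.
Rounding down: Zeta 1, Gamma 5, Beta 0, Delta 9, Alpha 9, Eta 5 (total 29).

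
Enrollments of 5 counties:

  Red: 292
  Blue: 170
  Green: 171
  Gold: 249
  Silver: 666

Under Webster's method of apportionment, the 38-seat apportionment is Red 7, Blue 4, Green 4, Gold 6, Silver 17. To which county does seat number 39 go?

Red

Priority for the next seat is population ÷ (current seats + 0.5).
Priorities: Red 38.933, Blue 37.778, Green 38.000, Gold 38.308, Silver 38.057.
Highest priority: Red.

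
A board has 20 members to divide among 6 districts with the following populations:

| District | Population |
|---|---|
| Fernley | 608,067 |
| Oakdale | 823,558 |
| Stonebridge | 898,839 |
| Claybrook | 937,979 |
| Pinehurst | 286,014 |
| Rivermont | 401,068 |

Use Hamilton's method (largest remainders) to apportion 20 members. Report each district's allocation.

Fernley: 3, Oakdale: 4, Stonebridge: 5, Claybrook: 5, Pinehurst: 1, Rivermont: 2

The standard divisor is 3955525/20 ≈ 197776.25.
Standard quotas: Fernley 3.0745, Oakdale 4.1641, Stonebridge 4.5447, Claybrook 4.7426, Pinehurst 1.4461, Rivermont 2.0279.
Lower quotas: Fernley 3, Oakdale 4, Stonebridge 4, Claybrook 4, Pinehurst 1, Rivermont 2 (sum 18, leaving 2 seats).
Remainders in descending order: Claybrook 0.7426, Stonebridge 0.5447, Pinehurst 0.4461, Oakdale 0.1641, Fernley 0.0745, Rivermont 0.0279.
The surplus seats go to Claybrook, Stonebridge.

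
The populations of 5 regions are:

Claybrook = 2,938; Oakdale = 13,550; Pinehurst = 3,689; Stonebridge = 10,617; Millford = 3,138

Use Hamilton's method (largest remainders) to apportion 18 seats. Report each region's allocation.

Total 33932; standard divisor 33932/18 ≈ 1885.111.
Standard quotas: Claybrook 1.5585, Oakdale 7.1879, Pinehurst 1.9569, Stonebridge 5.6320, Millford 1.6646.
Lower quotas: Claybrook 1, Oakdale 7, Pinehurst 1, Stonebridge 5, Millford 1 (sum 15, leaving 3 seats).
Remainders in descending order: Pinehurst 0.9569, Millford 0.6646, Stonebridge 0.6320, Claybrook 0.5585, Oakdale 0.1879.
Largest remainders: Pinehurst, Millford, Stonebridge receive the extra seats.

Claybrook: 1, Oakdale: 7, Pinehurst: 2, Stonebridge: 6, Millford: 2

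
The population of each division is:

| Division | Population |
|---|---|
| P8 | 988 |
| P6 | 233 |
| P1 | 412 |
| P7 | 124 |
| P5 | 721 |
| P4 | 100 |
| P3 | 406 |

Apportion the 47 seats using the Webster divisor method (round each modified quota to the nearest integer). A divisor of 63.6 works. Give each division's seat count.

With modified divisor 63.6: modified quotas P8 15.535, P6 3.664, P1 6.478, P7 1.950, P5 11.336, P4 1.572, P3 6.384.
Rounding to the nearest integer: P8 16, P6 4, P1 6, P7 2, P5 11, P4 2, P3 6 (total 47).

P8: 16, P6: 4, P1: 6, P7: 2, P5: 11, P4: 2, P3: 6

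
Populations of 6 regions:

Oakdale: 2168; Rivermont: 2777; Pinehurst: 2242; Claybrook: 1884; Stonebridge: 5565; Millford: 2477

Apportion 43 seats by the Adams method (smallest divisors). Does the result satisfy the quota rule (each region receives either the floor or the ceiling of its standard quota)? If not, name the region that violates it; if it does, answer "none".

Standard quotas: Oakdale 5.448, Rivermont 6.978, Pinehurst 5.633, Claybrook 4.734, Stonebridge 13.983, Millford 6.224.
Adams allocation: Oakdale 6, Rivermont 7, Pinehurst 6, Claybrook 5, Stonebridge 13, Millford 6.
Every allocation lies between the lower and upper quota.

none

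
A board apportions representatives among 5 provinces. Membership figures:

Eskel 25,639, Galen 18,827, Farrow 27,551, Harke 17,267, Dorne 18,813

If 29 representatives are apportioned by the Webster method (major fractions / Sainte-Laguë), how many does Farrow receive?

7

Standard divisor 108097/29 ≈ 3727.483; standard quotas: Eskel 6.878, Galen 5.051, Farrow 7.391, Harke 4.632, Dorne 5.047.
Rounding to the nearest integer gives Eskel 7, Galen 5, Farrow 7, Harke 5, Dorne 5 — total 29, matching the house size, so no adjustment is needed.
Farrow receives 7.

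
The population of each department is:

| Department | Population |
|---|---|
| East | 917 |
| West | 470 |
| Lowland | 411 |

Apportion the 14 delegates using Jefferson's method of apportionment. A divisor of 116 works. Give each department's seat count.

With modified divisor 116: modified quotas East 7.905, West 4.052, Lowland 3.543.
Rounding down: East 7, West 4, Lowland 3 (total 14).

East 7; West 4; Lowland 3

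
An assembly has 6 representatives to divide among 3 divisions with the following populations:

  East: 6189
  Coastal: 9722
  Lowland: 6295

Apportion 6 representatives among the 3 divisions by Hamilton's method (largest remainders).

Standard divisor: 22206 ÷ 6 = 3701.
Standard quotas: East 1.6723, Coastal 2.6269, Lowland 1.7009.
Lower quotas: East 1, Coastal 2, Lowland 1 (sum 4, leaving 2 seats).
Remainders in descending order: Lowland 0.7009, East 0.6723, Coastal 0.6269.
The surplus seats go to Lowland, East.

East 2, Coastal 2, Lowland 2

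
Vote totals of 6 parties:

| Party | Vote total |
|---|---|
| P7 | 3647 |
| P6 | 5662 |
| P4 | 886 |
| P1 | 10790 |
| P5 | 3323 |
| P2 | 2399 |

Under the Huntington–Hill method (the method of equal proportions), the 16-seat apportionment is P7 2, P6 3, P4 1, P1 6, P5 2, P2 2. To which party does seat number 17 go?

P1

Priority for the next seat is population ÷ (√(s·(s+1))).
Priorities: P7 1488.882, P6 1634.479, P4 626.497, P1 1664.933, P5 1356.609, P2 979.388.
Highest priority: P1.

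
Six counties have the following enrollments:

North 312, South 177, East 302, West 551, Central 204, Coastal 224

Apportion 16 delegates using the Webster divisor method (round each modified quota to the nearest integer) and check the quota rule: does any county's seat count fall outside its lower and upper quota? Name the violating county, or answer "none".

none

Standard quotas: North 2.820, South 1.600, East 2.730, West 4.981, Central 1.844, Coastal 2.025.
Webster allocation: North 3, South 1, East 3, West 5, Central 2, Coastal 2.
Every allocation lies between the lower and upper quota.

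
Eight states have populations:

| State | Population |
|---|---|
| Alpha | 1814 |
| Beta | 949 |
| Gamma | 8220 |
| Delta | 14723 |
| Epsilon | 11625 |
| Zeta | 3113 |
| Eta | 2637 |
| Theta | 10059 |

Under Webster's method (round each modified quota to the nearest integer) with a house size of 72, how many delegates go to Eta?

4

Standard divisor 53140/72 ≈ 738.056; standard quotas: Alpha 2.458, Beta 1.286, Gamma 11.137, Delta 19.948, Epsilon 15.751, Zeta 4.218, Eta 3.573, Theta 13.629.
Rounding to the nearest integer gives Alpha 2, Beta 1, Gamma 11, Delta 20, Epsilon 16, Zeta 4, Eta 4, Theta 14 — total 72, matching the house size, so no adjustment is needed.
Eta receives 4.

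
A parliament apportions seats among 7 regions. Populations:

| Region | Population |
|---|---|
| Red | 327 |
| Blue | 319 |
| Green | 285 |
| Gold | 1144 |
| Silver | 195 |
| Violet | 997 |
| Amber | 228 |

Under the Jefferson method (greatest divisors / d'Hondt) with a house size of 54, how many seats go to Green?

Standard divisor 3495/54 ≈ 64.722; standard quotas: Red 5.052, Blue 4.929, Green 4.403, Gold 17.676, Silver 3.013, Violet 15.404, Amber 3.523.
Rounding down gives 5, 4, 4, 17, 3, 15, 3 = 51 seats, so the divisor must be adjusted.
With modified divisor 61: modified quotas Red 5.361, Blue 5.230, Green 4.672, Gold 18.754, Silver 3.197, Violet 16.344, Amber 3.738.
Rounding down: Red 5, Blue 5, Green 4, Gold 18, Silver 3, Violet 16, Amber 3 (total 54).
Green receives 4.

4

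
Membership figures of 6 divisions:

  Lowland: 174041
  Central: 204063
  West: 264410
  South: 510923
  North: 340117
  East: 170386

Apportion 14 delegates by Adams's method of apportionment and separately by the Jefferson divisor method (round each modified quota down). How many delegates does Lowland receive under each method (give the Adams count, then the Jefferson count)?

2 and 1

Adams: Lowland 2, Central 2, West 2, South 4, North 2, East 2.
Jefferson: Lowland 1, Central 2, West 2, South 5, North 3, East 1.
Lowland gets 2 under Adams and 1 under Jefferson.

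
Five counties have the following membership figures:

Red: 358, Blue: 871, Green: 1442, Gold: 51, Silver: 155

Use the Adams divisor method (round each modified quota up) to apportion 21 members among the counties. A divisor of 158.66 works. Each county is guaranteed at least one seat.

With modified divisor 158.66: modified quotas Red 2.256, Blue 5.490, Green 9.089, Gold 0.321, Silver 0.977.
Rounding up: Red 3, Blue 6, Green 10, Gold 1, Silver 1 (total 21).

Red 3, Blue 6, Green 10, Gold 1, Silver 1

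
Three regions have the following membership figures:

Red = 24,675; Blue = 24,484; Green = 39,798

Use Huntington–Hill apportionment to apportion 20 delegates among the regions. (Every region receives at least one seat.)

With divisor 4488: modified quotas Red 5.498, Blue 5.455, Green 8.868.
Geometric-mean thresholds: Red √(5·6)=5.477, Blue √(5·6)=5.477, Green √(8·9)=8.485.
Each quota rounded against its threshold gives Red 6, Blue 5, Green 9 (total 20).

Red=6; Blue=5; Green=9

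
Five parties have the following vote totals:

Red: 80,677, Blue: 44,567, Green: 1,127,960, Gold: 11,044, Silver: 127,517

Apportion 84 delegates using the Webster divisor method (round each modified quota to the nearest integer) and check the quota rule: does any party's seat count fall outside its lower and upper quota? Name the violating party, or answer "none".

Green

Standard quotas: Red 4.869, Blue 2.690, Green 68.078, Gold 0.667, Silver 7.696.
Webster allocation: Red 5, Blue 3, Green 67, Gold 1, Silver 8.
Green has quota 68.078 (lower 68, upper 69) but receives 67 — outside the quota interval.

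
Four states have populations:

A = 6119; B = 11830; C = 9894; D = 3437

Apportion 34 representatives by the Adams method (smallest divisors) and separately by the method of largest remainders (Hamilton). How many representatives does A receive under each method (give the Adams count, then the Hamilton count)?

7 and 6

Adams: A 7, B 12, C 11, D 4.
Hamilton: A 6, B 13, C 11, D 4.
A gets 7 under Adams and 6 under Hamilton.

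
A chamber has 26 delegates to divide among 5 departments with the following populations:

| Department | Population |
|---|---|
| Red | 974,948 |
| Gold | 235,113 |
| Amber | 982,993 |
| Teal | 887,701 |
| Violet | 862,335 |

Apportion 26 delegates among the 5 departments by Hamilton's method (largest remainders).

Red 6, Gold 2, Amber 6, Teal 6, Violet 6

Total 3943090; standard divisor 3943090/26 ≈ 151657.308.
Standard quotas: Red 6.4286, Gold 1.5503, Amber 6.4817, Teal 5.8533, Violet 5.6861.
Lower quotas: Red 6, Gold 1, Amber 6, Teal 5, Violet 5 (sum 23, leaving 3 seats).
Remainders in descending order: Teal 0.8533, Violet 0.6861, Gold 0.5503, Amber 0.4817, Red 0.4286.
Largest remainders: Teal, Violet, Gold receive the extra seats.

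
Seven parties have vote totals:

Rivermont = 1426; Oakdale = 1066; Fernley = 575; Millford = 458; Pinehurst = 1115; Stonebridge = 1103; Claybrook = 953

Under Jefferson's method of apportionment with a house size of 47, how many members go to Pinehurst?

Standard divisor 6696/47 ≈ 142.468; standard quotas: Rivermont 10.009, Oakdale 7.482, Fernley 4.036, Millford 3.215, Pinehurst 7.826, Stonebridge 7.742, Claybrook 6.689.
Rounding down gives 10, 7, 4, 3, 7, 7, 6 = 44 seats, so the divisor must be adjusted.
With modified divisor 135: modified quotas Rivermont 10.563, Oakdale 7.896, Fernley 4.259, Millford 3.393, Pinehurst 8.259, Stonebridge 8.170, Claybrook 7.059.
Rounding down: Rivermont 10, Oakdale 7, Fernley 4, Millford 3, Pinehurst 8, Stonebridge 8, Claybrook 7 (total 47).
Pinehurst receives 8.

8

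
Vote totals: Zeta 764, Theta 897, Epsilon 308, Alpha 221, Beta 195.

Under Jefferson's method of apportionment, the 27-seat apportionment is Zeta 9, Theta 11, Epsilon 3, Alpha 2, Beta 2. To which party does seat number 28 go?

Priority for the next seat is population ÷ (current seats + 1).
Priorities: Zeta 76.400, Theta 74.750, Epsilon 77.000, Alpha 73.667, Beta 65.000.
Highest priority: Epsilon.

Epsilon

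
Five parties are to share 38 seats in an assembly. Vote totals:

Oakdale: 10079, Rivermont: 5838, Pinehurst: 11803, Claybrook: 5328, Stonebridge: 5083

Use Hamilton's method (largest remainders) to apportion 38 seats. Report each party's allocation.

Oakdale=10, Rivermont=6, Pinehurst=12, Claybrook=5, Stonebridge=5

Standard divisor: 38131 ÷ 38 ≈ 1003.447.
Standard quotas: Oakdale 10.0444, Rivermont 5.8179, Pinehurst 11.7625, Claybrook 5.3097, Stonebridge 5.0655.
Lower quotas: Oakdale 10, Rivermont 5, Pinehurst 11, Claybrook 5, Stonebridge 5 (sum 36, leaving 2 seats).
Remainders in descending order: Rivermont 0.8179, Pinehurst 0.7625, Claybrook 0.3097, Stonebridge 0.0655, Oakdale 0.0444.
The surplus seats go to Rivermont, Pinehurst.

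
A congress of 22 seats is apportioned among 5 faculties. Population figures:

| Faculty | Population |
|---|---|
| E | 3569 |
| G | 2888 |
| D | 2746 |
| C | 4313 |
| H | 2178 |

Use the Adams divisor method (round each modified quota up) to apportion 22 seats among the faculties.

Standard divisor 15694/22 ≈ 713.364; standard quotas: E 5.003, G 4.048, D 3.849, C 6.046, H 3.053.
Rounding up gives 6, 5, 4, 7, 4 = 26 seats, so the divisor must be adjusted.
With modified divisor 800: modified quotas E 4.461, G 3.610, D 3.433, C 5.391, H 2.723.
Rounding up: E 5, G 4, D 4, C 6, H 3 (total 22).

E 5, G 4, D 4, C 6, H 3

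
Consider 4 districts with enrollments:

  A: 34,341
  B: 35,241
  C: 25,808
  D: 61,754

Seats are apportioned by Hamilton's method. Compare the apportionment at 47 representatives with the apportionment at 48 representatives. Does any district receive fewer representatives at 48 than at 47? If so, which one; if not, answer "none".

none

At 47 seats: A 10, B 11, C 8, D 18.
At 48 seats: A 10, B 11, C 8, D 19.
No district's allocation decreased.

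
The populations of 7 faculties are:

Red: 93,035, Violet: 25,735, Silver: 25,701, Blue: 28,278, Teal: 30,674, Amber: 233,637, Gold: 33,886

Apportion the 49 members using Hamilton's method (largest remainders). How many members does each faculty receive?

Red 10, Violet 3, Silver 3, Blue 3, Teal 3, Amber 24, Gold 3

Standard divisor: 470946 ÷ 49 ≈ 9611.143.
Standard quotas: Red 9.6799, Violet 2.6776, Silver 2.6741, Blue 2.9422, Teal 3.1915, Amber 24.3090, Gold 3.5257.
Lower quotas: Red 9, Violet 2, Silver 2, Blue 2, Teal 3, Amber 24, Gold 3 (sum 45, leaving 4 seats).
Remainders in descending order: Blue 0.9422, Red 0.6799, Violet 0.6776, Silver 0.6741, Gold 0.5257, Amber 0.3090, Teal 0.1915.
Largest remainders: Blue, Red, Violet, Silver receive the extra seats.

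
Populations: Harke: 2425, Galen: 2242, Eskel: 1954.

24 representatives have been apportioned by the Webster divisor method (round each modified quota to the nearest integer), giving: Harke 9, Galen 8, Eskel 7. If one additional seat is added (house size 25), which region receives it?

Priority for the next seat is population ÷ (current seats + 0.5).
Priorities: Harke 255.263, Galen 263.765, Eskel 260.533.
Highest priority: Galen.

Galen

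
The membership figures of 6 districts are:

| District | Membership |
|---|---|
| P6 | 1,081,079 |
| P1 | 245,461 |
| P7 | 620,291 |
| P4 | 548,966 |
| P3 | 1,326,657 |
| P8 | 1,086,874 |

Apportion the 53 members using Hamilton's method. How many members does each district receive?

P6: 12; P1: 2; P7: 7; P4: 6; P3: 14; P8: 12

Total 4909328; standard divisor 4909328/53 ≈ 92628.83.
Standard quotas: P6 11.6711, P1 2.6499, P7 6.6965, P4 5.9265, P3 14.3223, P8 11.7336.
Lower quotas: P6 11, P1 2, P7 6, P4 5, P3 14, P8 11 (sum 49, leaving 4 seats).
Remainders in descending order: P4 0.9265, P8 0.7336, P7 0.6965, P6 0.6711, P1 0.6499, P3 0.3223.
Largest remainders: P4, P8, P7, P6 receive the extra seats.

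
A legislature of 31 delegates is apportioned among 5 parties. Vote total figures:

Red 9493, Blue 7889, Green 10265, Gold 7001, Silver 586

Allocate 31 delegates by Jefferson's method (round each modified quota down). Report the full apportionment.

Red 9, Blue 7, Green 9, Gold 6, Silver 0

Standard divisor 35234/31 ≈ 1136.581; standard quotas: Red 8.352, Blue 6.941, Green 9.031, Gold 6.160, Silver 0.516.
Rounding down gives 8, 6, 9, 6, 0 = 29 seats, so the divisor must be adjusted.
With modified divisor 1040: modified quotas Red 9.128, Blue 7.586, Green 9.870, Gold 6.732, Silver 0.563.
Rounding down: Red 9, Blue 7, Green 9, Gold 6, Silver 0 (total 31).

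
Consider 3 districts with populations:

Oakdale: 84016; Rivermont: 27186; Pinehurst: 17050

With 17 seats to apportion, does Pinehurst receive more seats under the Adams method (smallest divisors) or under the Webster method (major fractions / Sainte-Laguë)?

Adams

Adams: Oakdale 10, Rivermont 4, Pinehurst 3.
Webster: Oakdale 11, Rivermont 4, Pinehurst 2.
Pinehurst gets 3 under Adams and 2 under Webster.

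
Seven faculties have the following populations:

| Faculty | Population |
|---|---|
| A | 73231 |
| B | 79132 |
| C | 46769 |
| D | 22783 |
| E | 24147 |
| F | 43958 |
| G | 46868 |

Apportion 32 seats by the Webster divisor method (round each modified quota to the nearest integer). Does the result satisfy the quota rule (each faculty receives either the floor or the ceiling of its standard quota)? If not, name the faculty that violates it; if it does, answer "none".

Standard quotas: A 6.956, B 7.517, C 4.442, D 2.164, E 2.294, F 4.175, G 4.452.
Webster allocation: A 7, B 8, C 4, D 2, E 2, F 4, G 5.
Every allocation lies between the lower and upper quota.

none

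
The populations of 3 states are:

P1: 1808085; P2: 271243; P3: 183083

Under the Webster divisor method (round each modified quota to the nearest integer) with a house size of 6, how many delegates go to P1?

5

Standard divisor 2262411/6 ≈ 377068.5; standard quotas: P1 4.795, P2 0.719, P3 0.486.
Rounding to the nearest integer gives P1 5, P2 1, P3 0 — total 6, matching the house size, so no adjustment is needed.
P1 receives 5.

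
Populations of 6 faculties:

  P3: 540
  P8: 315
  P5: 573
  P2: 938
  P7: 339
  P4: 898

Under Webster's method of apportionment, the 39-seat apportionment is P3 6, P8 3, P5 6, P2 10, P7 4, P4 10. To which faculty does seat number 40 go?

Priority for the next seat is population ÷ (current seats + 0.5).
Priorities: P3 83.077, P8 90.000, P5 88.154, P2 89.333, P7 75.333, P4 85.524.
Highest priority: P8.

P8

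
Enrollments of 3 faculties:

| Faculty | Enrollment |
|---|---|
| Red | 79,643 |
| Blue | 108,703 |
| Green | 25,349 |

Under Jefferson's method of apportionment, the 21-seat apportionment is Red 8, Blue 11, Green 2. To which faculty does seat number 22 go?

Blue

Priority for the next seat is population ÷ (current seats + 1).
Priorities: Red 8849.222, Blue 9058.583, Green 8449.667.
Highest priority: Blue.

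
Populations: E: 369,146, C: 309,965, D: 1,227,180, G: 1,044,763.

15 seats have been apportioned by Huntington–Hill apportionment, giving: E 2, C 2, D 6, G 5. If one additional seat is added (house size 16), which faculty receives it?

G

Priority for the next seat is population ÷ (√(s·(s+1))).
Priorities: E 150703.223, C 126542.681, D 189357.985, G 190746.754.
Highest priority: G.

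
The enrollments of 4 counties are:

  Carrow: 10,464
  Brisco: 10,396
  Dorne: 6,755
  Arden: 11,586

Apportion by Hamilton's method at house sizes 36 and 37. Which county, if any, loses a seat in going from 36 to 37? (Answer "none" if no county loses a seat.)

none

At 36 seats: Carrow 10, Brisco 9, Dorne 6, Arden 11.
At 37 seats: Carrow 10, Brisco 10, Dorne 6, Arden 11.
No county's allocation decreased.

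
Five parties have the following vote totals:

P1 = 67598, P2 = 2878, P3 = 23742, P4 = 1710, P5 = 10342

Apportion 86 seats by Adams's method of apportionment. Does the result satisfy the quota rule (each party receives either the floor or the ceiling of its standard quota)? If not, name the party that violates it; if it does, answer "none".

Standard quotas: P1 54.704, P2 2.329, P3 19.213, P4 1.384, P5 8.369.
Adams allocation: P1 53, P2 3, P3 19, P4 2, P5 9.
P1 has quota 54.704 (lower 54, upper 55) but receives 53 — outside the quota interval.

P1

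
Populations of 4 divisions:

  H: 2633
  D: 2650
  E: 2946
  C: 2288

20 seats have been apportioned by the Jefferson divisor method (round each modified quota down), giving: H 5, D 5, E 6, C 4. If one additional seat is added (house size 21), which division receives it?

Priority for the next seat is population ÷ (current seats + 1).
Priorities: H 438.833, D 441.667, E 420.857, C 457.600.
Highest priority: C.

C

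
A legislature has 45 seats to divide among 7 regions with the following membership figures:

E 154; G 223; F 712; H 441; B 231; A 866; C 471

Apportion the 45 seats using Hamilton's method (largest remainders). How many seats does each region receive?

Total 3098; standard divisor 3098/45 ≈ 68.844.
Standard quotas: E 2.237, G 3.239, F 10.342, H 6.406, B 3.355, A 12.579, C 6.842.
Lower quotas: E 2, G 3, F 10, H 6, B 3, A 12, C 6 (sum 42, leaving 3 seats).
Remainders in descending order: C 0.842, A 0.579, H 0.406, B 0.355, F 0.342, G 0.239, E 0.237.
Largest remainders: C, A, H receive the extra seats.

E=2, G=3, F=10, H=7, B=3, A=13, C=7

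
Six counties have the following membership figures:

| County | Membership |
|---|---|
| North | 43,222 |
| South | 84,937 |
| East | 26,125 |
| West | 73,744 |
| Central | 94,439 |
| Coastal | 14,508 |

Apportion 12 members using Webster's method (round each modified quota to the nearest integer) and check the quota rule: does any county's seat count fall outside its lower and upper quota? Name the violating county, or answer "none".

none

Standard quotas: North 1.539, South 3.025, East 0.930, West 2.626, Central 3.363, Coastal 0.517.
Webster allocation: North 1, South 3, East 1, West 3, Central 3, Coastal 1.
Every allocation lies between the lower and upper quota.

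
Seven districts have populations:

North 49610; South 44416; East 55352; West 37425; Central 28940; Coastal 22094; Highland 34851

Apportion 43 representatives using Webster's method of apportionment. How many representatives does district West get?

Standard divisor 272688/43 ≈ 6341.581; standard quotas: North 7.823, South 7.004, East 8.728, West 5.902, Central 4.564, Coastal 3.484, Highland 5.496.
Rounding to the nearest integer gives North 8, South 7, East 9, West 6, Central 5, Coastal 3, Highland 5 — total 43, matching the house size, so no adjustment is needed.
West receives 6.

6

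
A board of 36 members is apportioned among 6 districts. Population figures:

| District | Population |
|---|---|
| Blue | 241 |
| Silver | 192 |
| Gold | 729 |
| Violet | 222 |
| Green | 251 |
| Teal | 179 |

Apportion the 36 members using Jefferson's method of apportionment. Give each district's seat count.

Standard divisor 1814/36 ≈ 50.389; standard quotas: Blue 4.783, Silver 3.810, Gold 14.467, Violet 4.406, Green 4.981, Teal 3.552.
Rounding down gives 4, 3, 14, 4, 4, 3 = 32 seats, so the divisor must be adjusted.
With modified divisor 47: modified quotas Blue 5.128, Silver 4.085, Gold 15.511, Violet 4.723, Green 5.340, Teal 3.809.
Rounding down: Blue 5, Silver 4, Gold 15, Violet 4, Green 5, Teal 3 (total 36).

Blue 5; Silver 4; Gold 15; Violet 4; Green 5; Teal 3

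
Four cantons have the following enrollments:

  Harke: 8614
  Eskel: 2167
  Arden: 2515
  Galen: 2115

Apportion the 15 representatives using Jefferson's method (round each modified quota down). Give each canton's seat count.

Standard divisor 15411/15 ≈ 1027.4; standard quotas: Harke 8.384, Eskel 2.109, Arden 2.448, Galen 2.059.
Rounding down gives 8, 2, 2, 2 = 14 seats, so the divisor must be adjusted.
With modified divisor 900: modified quotas Harke 9.571, Eskel 2.408, Arden 2.794, Galen 2.350.
Rounding down: Harke 9, Eskel 2, Arden 2, Galen 2 (total 15).

Harke=9; Eskel=2; Arden=2; Galen=2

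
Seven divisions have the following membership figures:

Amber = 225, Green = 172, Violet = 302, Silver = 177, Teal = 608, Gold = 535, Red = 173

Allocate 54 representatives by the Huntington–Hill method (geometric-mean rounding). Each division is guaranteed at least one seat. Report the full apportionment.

Amber=6, Green=4, Violet=8, Silver=4, Teal=15, Gold=13, Red=4

With divisor 40: modified quotas Amber 5.625, Green 4.300, Violet 7.550, Silver 4.425, Teal 15.200, Gold 13.375, Red 4.325.
Geometric-mean thresholds: Amber √(5·6)=5.477, Green √(4·5)=4.472, Violet √(7·8)=7.483, Silver √(4·5)=4.472, Teal √(15·16)=15.492, Gold √(13·14)=13.491, Red √(4·5)=4.472.
Each quota rounded against its threshold gives Amber 6, Green 4, Violet 8, Silver 4, Teal 15, Gold 13, Red 4 (total 54).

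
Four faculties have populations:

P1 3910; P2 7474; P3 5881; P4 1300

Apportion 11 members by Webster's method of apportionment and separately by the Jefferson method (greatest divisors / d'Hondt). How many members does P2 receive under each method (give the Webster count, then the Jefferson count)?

4 and 5

Webster: P1 2, P2 4, P3 4, P4 1.
Jefferson: P1 2, P2 5, P3 4, P4 0.
P2 gets 4 under Webster and 5 under Jefferson.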